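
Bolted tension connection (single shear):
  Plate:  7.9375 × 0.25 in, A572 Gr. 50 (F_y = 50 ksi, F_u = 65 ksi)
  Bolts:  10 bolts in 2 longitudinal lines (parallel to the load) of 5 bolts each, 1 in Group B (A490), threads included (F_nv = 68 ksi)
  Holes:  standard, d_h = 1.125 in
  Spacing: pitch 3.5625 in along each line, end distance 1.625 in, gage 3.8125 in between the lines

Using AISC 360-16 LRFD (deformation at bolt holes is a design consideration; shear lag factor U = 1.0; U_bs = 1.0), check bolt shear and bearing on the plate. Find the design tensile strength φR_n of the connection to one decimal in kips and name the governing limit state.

265.1 kips (bearing governs)

Bolt shear: A_b = π(1)²/4 = 0.7854 in². φR_n = 0.75 × 68 × 0.7854 × 10 × 1 = 400.6 kips.
Bearing (0.25 in plate, F_u = 65 ksi): end bolts L_c = 1.625 − 1.125/2 = 1.0625, R_n = min(1.2×1.0625×0.25×65, 2.4×1×0.25×65) = 20.719 kips/bolt; interior L_c = 3.5625 − 1.125 = 2.4375, R_n = 39 kips/bolt. φR_n = 0.75 × (2×20.719 + 8×39) = 265.1 kips.
Governing: min(400.6, 265.1) = 265.1 kips → bearing.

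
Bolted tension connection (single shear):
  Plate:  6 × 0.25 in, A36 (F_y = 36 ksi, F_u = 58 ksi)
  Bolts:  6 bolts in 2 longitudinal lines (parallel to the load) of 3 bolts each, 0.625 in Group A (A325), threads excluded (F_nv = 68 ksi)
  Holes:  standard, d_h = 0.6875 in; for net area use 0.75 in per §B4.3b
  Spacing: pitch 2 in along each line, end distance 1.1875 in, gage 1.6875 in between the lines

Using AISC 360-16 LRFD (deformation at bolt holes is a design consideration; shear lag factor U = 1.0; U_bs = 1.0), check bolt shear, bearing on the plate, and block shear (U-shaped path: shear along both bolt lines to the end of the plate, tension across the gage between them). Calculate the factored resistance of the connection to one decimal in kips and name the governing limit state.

52.2 kips (block shear governs)

Bolt shear: A_b = π(0.625)²/4 = 0.3068 in². φR_n = 0.75 × 68 × 0.3068 × 6 × 1 = 93.9 kips.
Bearing (0.25 in plate, F_u = 58 ksi): end bolts L_c = 1.1875 − 0.6875/2 = 0.84375, R_n = min(1.2×0.84375×0.25×58, 2.4×0.625×0.25×58) = 14.681 kips/bolt; interior L_c = 2 − 0.6875 = 1.3125, R_n = 21.75 kips/bolt. φR_n = 0.75 × (2×14.681 + 4×21.75) = 87.3 kips.
Block shear: shear path 2×[1.1875+2×2] = 2×5.1875 in, A_gv = 2.5938, A_nv = 2×(5.1875 − 2.5×0.75)×0.25 = 1.6563 in²; tension across gage: (1.6875 − 1×0.75)×0.25 = 0.23438 in². R_n = min(0.6×58×1.6563, 0.6×36×2.5938) + 1.0×58×0.23438 = min(57.639, 56.026) + 13.594 = 69.62 kips. φR_n = 0.75 × 69.62 = 52.2 kips.
Governing: min(93.9, 87.3, 52.2) = 52.2 kips → block shear.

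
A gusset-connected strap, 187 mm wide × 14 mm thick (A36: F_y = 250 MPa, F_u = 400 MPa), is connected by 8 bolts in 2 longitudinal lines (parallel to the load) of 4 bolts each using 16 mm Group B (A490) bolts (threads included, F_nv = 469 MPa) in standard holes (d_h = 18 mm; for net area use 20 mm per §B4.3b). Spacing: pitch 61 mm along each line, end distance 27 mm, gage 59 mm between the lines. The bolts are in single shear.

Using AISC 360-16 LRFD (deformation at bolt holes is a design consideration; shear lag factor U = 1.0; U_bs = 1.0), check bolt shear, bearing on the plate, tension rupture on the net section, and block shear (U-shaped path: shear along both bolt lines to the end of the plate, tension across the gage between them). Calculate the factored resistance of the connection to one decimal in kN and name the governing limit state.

Bolt shear: A_b = π(16)²/4 = 201.06 mm². φR_n = 0.75 × 469 × 201.06 × 8 × 1 = 565.8 kN.
Bearing (14 mm plate, F_u = 400 MPa): end bolts L_c = 27 − 18/2 = 18, R_n = min(1.2×18×14×400, 2.4×16×14×400) = 120.96 kN/bolt; interior L_c = 61 − 18 = 43, R_n = 215.04 kN/bolt. φR_n = 0.75 × (2×120.96 + 6×215.04) = 1149.1 kN.
Tension rupture (net): A_n = (187 − 2×20)×14 = 2058 mm² (U = 1.0, A_e = A_n). φR_n = 0.75 × 400 × 2058 = 617.4 kN.
Block shear: shear path 2×[27+3×61] = 2×210 mm, A_gv = 5880, A_nv = 2×(210 − 3.5×20)×14 = 3920 mm²; tension across gage: (59 − 1×20)×14 = 546 mm². R_n = min(0.6×400×3920, 0.6×250×5880) + 1.0×400×546 = min(940.8, 882) + 218.4 = 1100.4 kN. φR_n = 0.75 × 1100.4 = 825.3 kN.
Governing: min(565.8, 1149.1, 617.4, 825.3) = 565.8 kN → bolt shear.

565.8 kN (bolt shear governs)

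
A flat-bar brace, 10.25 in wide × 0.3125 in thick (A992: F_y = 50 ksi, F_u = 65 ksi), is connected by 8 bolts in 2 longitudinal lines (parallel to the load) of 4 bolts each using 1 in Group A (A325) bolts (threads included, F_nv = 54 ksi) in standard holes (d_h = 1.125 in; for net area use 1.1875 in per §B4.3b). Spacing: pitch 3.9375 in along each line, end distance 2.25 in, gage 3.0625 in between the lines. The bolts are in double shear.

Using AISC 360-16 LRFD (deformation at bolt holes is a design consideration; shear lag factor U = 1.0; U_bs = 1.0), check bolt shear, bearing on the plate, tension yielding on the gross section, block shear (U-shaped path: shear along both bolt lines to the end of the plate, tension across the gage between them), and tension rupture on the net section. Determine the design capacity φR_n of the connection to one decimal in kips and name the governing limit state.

Bolt shear: A_b = π(1)²/4 = 0.7854 in². φR_n = 0.75 × 54 × 0.7854 × 8 × 2 = 508.9 kips.
Bearing (0.3125 in plate, F_u = 65 ksi): end bolts L_c = 2.25 − 1.125/2 = 1.6875, R_n = min(1.2×1.6875×0.3125×65, 2.4×1×0.3125×65) = 41.133 kips/bolt; interior L_c = 3.9375 − 1.125 = 2.8125, R_n = 48.75 kips/bolt. φR_n = 0.75 × (2×41.133 + 6×48.75) = 281.1 kips.
Tension yield (gross): A_g = 10.25×0.3125 = 3.2031 in². φR_n = 0.90 × 50 × 3.2031 = 144.1 kips.
Block shear: shear path 2×[2.25+3×3.9375] = 2×14.0625 in, A_gv = 8.7891, A_nv = 2×(14.0625 − 3.5×1.1875)×0.3125 = 6.1914 in²; tension across gage: (3.0625 − 1×1.1875)×0.3125 = 0.58594 in². R_n = min(0.6×65×6.1914, 0.6×50×8.7891) + 1.0×65×0.58594 = min(241.46, 263.67) + 38.086 = 279.55 kips. φR_n = 0.75 × 279.55 = 209.7 kips.
Tension rupture (net): A_n = (10.25 − 2×1.1875)×0.3125 = 2.4609 in² (U = 1.0, A_e = A_n). φR_n = 0.75 × 65 × 2.4609 = 120.0 kips.
Governing: min(508.9, 281.1, 144.1, 209.7, 120.0) = 120.0 kips → net-section rupture.

120.0 kips (net-section rupture governs)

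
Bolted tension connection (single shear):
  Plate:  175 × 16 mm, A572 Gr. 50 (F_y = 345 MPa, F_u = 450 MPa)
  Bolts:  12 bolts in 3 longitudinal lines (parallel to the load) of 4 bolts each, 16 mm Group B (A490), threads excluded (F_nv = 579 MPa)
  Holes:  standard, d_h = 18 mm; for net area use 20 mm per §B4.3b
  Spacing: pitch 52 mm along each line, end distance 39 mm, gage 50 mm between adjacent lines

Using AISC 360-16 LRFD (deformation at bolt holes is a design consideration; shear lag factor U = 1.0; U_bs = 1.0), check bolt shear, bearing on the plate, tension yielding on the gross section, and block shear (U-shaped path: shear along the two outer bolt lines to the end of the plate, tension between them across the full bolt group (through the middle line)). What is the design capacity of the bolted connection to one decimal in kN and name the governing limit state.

Bolt shear: A_b = π(16)²/4 = 201.06 mm². φR_n = 0.75 × 579 × 201.06 × 12 × 1 = 1047.7 kN.
Bearing (16 mm plate, F_u = 450 MPa): end bolts L_c = 39 − 18/2 = 30, R_n = min(1.2×30×16×450, 2.4×16×16×450) = 259.2 kN/bolt; interior L_c = 52 − 18 = 34, R_n = 276.48 kN/bolt. φR_n = 0.75 × (3×259.2 + 9×276.48) = 2449.4 kN.
Tension yield (gross): A_g = 175×16 = 2800 mm². φR_n = 0.90 × 345 × 2800 = 869.4 kN.
Block shear: shear path 2×[39+3×52] = 2×195 mm, A_gv = 6240, A_nv = 2×(195 − 3.5×20)×16 = 4000 mm²; tension across gage: (100 − 2×20)×16 = 960 mm². R_n = min(0.6×450×4000, 0.6×345×6240) + 1.0×450×960 = min(1080, 1291.7) + 432 = 1512 kN. φR_n = 0.75 × 1512 = 1134.0 kN.
Governing: min(1047.7, 2449.4, 869.4, 1134.0) = 869.4 kN → gross-section yield.

869.4 kN (gross-section yield governs)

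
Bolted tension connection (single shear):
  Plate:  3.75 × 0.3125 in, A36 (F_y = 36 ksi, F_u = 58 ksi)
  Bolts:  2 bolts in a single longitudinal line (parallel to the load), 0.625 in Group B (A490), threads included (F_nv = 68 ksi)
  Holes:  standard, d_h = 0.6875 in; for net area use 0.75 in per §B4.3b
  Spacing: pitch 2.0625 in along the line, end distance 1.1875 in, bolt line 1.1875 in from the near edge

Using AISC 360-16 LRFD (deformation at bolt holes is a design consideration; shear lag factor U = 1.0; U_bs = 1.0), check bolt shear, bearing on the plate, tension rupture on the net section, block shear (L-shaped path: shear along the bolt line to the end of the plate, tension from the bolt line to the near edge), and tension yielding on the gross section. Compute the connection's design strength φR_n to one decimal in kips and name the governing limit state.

27.5 kips (block shear governs)

Bolt shear: A_b = π(0.625)²/4 = 0.3068 in². φR_n = 0.75 × 68 × 0.3068 × 2 × 1 = 31.3 kips.
Bearing (0.3125 in plate, F_u = 58 ksi): end bolts L_c = 1.1875 − 0.6875/2 = 0.84375, R_n = min(1.2×0.84375×0.3125×58, 2.4×0.625×0.3125×58) = 18.352 kips/bolt; interior L_c = 2.0625 − 0.6875 = 1.375, R_n = 27.188 kips/bolt. φR_n = 0.75 × (1×18.352 + 1×27.188) = 34.2 kips.
Tension rupture (net): A_n = (3.75 − 1×0.75)×0.3125 = 0.9375 in² (U = 1.0, A_e = A_n). φR_n = 0.75 × 58 × 0.9375 = 40.8 kips.
Block shear: shear path 1×[1.1875+1×2.0625] = 1×3.25 in, A_gv = 1.0156, A_nv = 1×(3.25 − 1.5×0.75)×0.3125 = 0.66406 in²; tension to near edge: (1.1875 − 0.5×0.75)×0.3125 = 0.25391 in². R_n = min(0.6×58×0.66406, 0.6×36×1.0156) + 1.0×58×0.25391 = min(23.109, 21.937) + 14.727 = 36.664 kips. φR_n = 0.75 × 36.664 = 27.5 kips.
Tension yield (gross): A_g = 3.75×0.3125 = 1.1719 in². φR_n = 0.90 × 36 × 1.1719 = 38.0 kips.
Governing: min(31.3, 34.2, 40.8, 27.5, 38.0) = 27.5 kips → block shear.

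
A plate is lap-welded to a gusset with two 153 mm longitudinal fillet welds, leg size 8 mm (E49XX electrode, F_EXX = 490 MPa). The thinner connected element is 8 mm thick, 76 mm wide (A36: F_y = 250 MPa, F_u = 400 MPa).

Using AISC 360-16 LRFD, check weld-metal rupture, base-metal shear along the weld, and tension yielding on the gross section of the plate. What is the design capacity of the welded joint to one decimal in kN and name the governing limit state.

Weld metal: throat = 0.707×8 = 5.656 mm, L = 2×153 = 306 mm. φR_n = 0.75 × 0.6 × 490 × 5.656 × 306 = 381.6 kN.
Base metal shear (8 mm plate): yield φR_n = 1.0×0.6×250×8×306 = 367.2 kN; rupture φR_n = 0.75×0.6×400×8×306 = 440.6 kN; take 367.2 kN (yield).
Tension yield (gross): A_g = 76×8 = 608 mm². φR_n = 0.90 × 250 × 608 = 136.8 kN.
Governing: min(381.6, 367.2, 136.8) = 136.8 kN → gross-section yield.

136.8 kN (gross-section yield governs)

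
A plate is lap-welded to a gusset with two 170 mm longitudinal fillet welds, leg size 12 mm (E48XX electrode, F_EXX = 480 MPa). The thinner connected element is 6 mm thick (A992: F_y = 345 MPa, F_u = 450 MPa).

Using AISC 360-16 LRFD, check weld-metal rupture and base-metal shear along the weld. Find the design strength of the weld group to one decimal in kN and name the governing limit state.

Weld metal: throat = 0.707×12 = 8.484 mm, L = 2×170 = 340 mm. φR_n = 0.75 × 0.6 × 480 × 8.484 × 340 = 623.1 kN.
Base metal shear (6 mm plate): yield φR_n = 1.0×0.6×345×6×340 = 422.3 kN; rupture φR_n = 0.75×0.6×450×6×340 = 413.1 kN; take 413.1 kN (rupture).
Governing: min(623.1, 413.1) = 413.1 kN → base-metal shear.

413.1 kN (base-metal shear governs)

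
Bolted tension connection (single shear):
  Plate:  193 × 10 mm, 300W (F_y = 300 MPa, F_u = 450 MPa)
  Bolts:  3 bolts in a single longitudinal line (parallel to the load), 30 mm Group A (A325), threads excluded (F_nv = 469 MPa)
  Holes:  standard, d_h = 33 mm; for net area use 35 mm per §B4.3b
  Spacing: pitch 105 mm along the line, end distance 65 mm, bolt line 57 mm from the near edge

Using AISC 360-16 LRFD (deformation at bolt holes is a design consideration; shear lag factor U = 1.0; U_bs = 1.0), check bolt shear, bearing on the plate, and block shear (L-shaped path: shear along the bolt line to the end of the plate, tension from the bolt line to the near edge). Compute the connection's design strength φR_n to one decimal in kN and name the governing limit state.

504.6 kN (block shear governs)

Bolt shear: A_b = π(30)²/4 = 706.86 mm². φR_n = 0.75 × 469 × 706.86 × 3 × 1 = 745.9 kN.
Bearing (10 mm plate, F_u = 450 MPa): end bolts L_c = 65 − 33/2 = 48.5, R_n = min(1.2×48.5×10×450, 2.4×30×10×450) = 261.9 kN/bolt; interior L_c = 105 − 33 = 72, R_n = 324 kN/bolt. φR_n = 0.75 × (1×261.9 + 2×324) = 682.4 kN.
Block shear: shear path 1×[65+2×105] = 1×275 mm, A_gv = 2750, A_nv = 1×(275 − 2.5×35)×10 = 1875 mm²; tension to near edge: (57 − 0.5×35)×10 = 395 mm². R_n = min(0.6×450×1875, 0.6×300×2750) + 1.0×450×395 = min(506.25, 495) + 177.75 = 672.75 kN. φR_n = 0.75 × 672.75 = 504.6 kN.
Governing: min(745.9, 682.4, 504.6) = 504.6 kN → block shear.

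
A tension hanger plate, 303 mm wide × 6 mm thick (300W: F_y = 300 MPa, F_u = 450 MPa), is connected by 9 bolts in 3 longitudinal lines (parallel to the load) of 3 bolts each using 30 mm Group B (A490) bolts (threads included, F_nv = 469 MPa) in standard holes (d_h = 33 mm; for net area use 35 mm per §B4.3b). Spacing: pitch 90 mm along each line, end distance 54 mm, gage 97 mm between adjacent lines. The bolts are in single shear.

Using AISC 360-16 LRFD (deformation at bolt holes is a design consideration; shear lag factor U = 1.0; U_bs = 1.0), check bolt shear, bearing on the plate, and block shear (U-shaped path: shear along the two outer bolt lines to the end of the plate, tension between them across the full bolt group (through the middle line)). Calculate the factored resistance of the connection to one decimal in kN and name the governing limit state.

607.1 kN (block shear governs)

Bolt shear: A_b = π(30)²/4 = 706.86 mm². φR_n = 0.75 × 469 × 706.86 × 9 × 1 = 2237.7 kN.
Bearing (6 mm plate, F_u = 450 MPa): end bolts L_c = 54 − 33/2 = 37.5, R_n = min(1.2×37.5×6×450, 2.4×30×6×450) = 121.5 kN/bolt; interior L_c = 90 − 33 = 57, R_n = 184.68 kN/bolt. φR_n = 0.75 × (3×121.5 + 6×184.68) = 1104.4 kN.
Block shear: shear path 2×[54+2×90] = 2×234 mm, A_gv = 2808, A_nv = 2×(234 − 2.5×35)×6 = 1758 mm²; tension across gage: (194 − 2×35)×6 = 744 mm². R_n = min(0.6×450×1758, 0.6×300×2808) + 1.0×450×744 = min(474.66, 505.44) + 334.8 = 809.46 kN. φR_n = 0.75 × 809.46 = 607.1 kN.
Governing: min(2237.7, 1104.4, 607.1) = 607.1 kN → block shear.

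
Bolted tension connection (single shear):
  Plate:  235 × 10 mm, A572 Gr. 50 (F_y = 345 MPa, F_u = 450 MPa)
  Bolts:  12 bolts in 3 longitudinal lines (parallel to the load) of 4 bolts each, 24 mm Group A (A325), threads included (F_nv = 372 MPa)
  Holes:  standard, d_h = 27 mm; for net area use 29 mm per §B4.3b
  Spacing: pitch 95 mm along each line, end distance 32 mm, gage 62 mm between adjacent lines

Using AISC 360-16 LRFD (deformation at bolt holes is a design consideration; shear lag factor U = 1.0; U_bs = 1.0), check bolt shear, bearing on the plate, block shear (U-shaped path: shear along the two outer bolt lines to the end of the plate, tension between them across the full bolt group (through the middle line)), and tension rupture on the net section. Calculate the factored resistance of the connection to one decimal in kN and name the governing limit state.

Bolt shear: A_b = π(24)²/4 = 452.39 mm². φR_n = 0.75 × 372 × 452.39 × 12 × 1 = 1514.6 kN.
Bearing (10 mm plate, F_u = 450 MPa): end bolts L_c = 32 − 27/2 = 18.5, R_n = min(1.2×18.5×10×450, 2.4×24×10×450) = 99.9 kN/bolt; interior L_c = 95 − 27 = 68, R_n = 259.2 kN/bolt. φR_n = 0.75 × (3×99.9 + 9×259.2) = 1974.4 kN.
Block shear: shear path 2×[32+3×95] = 2×317 mm, A_gv = 6340, A_nv = 2×(317 − 3.5×29)×10 = 4310 mm²; tension across gage: (124 − 2×29)×10 = 660 mm². R_n = min(0.6×450×4310, 0.6×345×6340) + 1.0×450×660 = min(1163.7, 1312.4) + 297 = 1460.7 kN. φR_n = 0.75 × 1460.7 = 1095.5 kN.
Tension rupture (net): A_n = (235 − 3×29)×10 = 1480 mm² (U = 1.0, A_e = A_n). φR_n = 0.75 × 450 × 1480 = 499.5 kN.
Governing: min(1514.6, 1974.4, 1095.5, 499.5) = 499.5 kN → net-section rupture.

499.5 kN (net-section rupture governs)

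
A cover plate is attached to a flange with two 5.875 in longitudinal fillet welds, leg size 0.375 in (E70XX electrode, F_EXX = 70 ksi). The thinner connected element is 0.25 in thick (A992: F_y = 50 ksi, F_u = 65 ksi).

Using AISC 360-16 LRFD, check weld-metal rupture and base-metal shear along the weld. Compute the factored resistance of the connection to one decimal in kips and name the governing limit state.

Weld metal: throat = 0.707×0.375 = 0.26513 in, L = 2×5.875 = 11.75 in. φR_n = 0.75 × 0.6 × 70 × 0.26513 × 11.75 = 98.1 kips.
Base metal shear (0.25 in plate): yield φR_n = 1.0×0.6×50×0.25×11.75 = 88.1 kips; rupture φR_n = 0.75×0.6×65×0.25×11.75 = 85.9 kips; take 85.9 kips (rupture).
Governing: min(98.1, 85.9) = 85.9 kips → base-metal shear.

85.9 kips (base-metal shear governs)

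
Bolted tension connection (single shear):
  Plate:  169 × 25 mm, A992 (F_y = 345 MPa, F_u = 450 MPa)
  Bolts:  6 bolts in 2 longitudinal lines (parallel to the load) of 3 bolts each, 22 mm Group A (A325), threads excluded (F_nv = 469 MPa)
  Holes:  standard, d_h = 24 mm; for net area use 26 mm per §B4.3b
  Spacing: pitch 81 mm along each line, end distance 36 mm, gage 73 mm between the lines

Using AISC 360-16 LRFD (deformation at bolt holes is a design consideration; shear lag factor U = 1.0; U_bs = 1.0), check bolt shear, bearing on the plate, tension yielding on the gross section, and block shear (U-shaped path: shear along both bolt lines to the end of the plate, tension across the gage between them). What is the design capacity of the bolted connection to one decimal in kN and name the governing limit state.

802.3 kN (bolt shear governs)

Bolt shear: A_b = π(22)²/4 = 380.13 mm². φR_n = 0.75 × 469 × 380.13 × 6 × 1 = 802.3 kN.
Bearing (25 mm plate, F_u = 450 MPa): end bolts L_c = 36 − 24/2 = 24, R_n = min(1.2×24×25×450, 2.4×22×25×450) = 324 kN/bolt; interior L_c = 81 − 24 = 57, R_n = 594 kN/bolt. φR_n = 0.75 × (2×324 + 4×594) = 2268.0 kN.
Tension yield (gross): A_g = 169×25 = 4225 mm². φR_n = 0.90 × 345 × 4225 = 1311.9 kN.
Block shear: shear path 2×[36+2×81] = 2×198 mm, A_gv = 9900, A_nv = 2×(198 − 2.5×26)×25 = 6650 mm²; tension across gage: (73 − 1×26)×25 = 1175 mm². R_n = min(0.6×450×6650, 0.6×345×9900) + 1.0×450×1175 = min(1795.5, 2049.3) + 528.75 = 2324.3 kN. φR_n = 0.75 × 2324.3 = 1743.2 kN.
Governing: min(802.3, 2268.0, 1311.9, 1743.2) = 802.3 kN → bolt shear.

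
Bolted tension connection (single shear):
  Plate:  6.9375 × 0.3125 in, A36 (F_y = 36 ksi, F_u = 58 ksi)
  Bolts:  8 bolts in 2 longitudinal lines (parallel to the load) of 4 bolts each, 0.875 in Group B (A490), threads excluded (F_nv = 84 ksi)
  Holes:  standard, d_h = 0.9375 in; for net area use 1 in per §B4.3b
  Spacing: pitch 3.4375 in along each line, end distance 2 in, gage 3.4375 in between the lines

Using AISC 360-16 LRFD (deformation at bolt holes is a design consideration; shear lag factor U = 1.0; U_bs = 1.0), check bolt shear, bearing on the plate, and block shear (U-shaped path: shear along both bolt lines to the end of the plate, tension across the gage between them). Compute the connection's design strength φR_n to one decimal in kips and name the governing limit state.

Bolt shear: A_b = π(0.875)²/4 = 0.60132 in². φR_n = 0.75 × 84 × 0.60132 × 8 × 1 = 303.1 kips.
Bearing (0.3125 in plate, F_u = 58 ksi): end bolts L_c = 2 − 0.9375/2 = 1.53125, R_n = min(1.2×1.53125×0.3125×58, 2.4×0.875×0.3125×58) = 33.305 kips/bolt; interior L_c = 3.4375 − 0.9375 = 2.5, R_n = 38.063 kips/bolt. φR_n = 0.75 × (2×33.305 + 6×38.063) = 221.2 kips.
Block shear: shear path 2×[2+3×3.4375] = 2×12.3125 in, A_gv = 7.6953, A_nv = 2×(12.3125 − 3.5×1)×0.3125 = 5.5078 in²; tension across gage: (3.4375 − 1×1)×0.3125 = 0.76172 in². R_n = min(0.6×58×5.5078, 0.6×36×7.6953) + 1.0×58×0.76172 = min(191.67, 166.22) + 44.18 = 210.4 kips. φR_n = 0.75 × 210.4 = 157.8 kips.
Governing: min(303.1, 221.2, 157.8) = 157.8 kips → block shear.

157.8 kips (block shear governs)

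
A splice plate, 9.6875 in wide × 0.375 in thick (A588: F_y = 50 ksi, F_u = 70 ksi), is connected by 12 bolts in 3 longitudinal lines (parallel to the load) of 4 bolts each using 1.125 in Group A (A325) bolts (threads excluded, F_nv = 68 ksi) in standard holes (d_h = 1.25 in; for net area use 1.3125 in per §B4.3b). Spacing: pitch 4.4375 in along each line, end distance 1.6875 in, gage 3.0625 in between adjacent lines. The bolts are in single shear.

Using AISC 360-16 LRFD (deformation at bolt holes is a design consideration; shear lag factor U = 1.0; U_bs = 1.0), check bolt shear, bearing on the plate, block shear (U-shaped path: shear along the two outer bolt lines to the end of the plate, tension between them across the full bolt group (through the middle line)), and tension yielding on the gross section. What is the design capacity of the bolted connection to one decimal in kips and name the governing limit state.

163.5 kips (gross-section yield governs)

Bolt shear: A_b = π(1.125)²/4 = 0.99402 in². φR_n = 0.75 × 68 × 0.99402 × 12 × 1 = 608.3 kips.
Bearing (0.375 in plate, F_u = 70 ksi): end bolts L_c = 1.6875 − 1.25/2 = 1.0625, R_n = min(1.2×1.0625×0.375×70, 2.4×1.125×0.375×70) = 33.469 kips/bolt; interior L_c = 4.4375 − 1.25 = 3.1875, R_n = 70.875 kips/bolt. φR_n = 0.75 × (3×33.469 + 9×70.875) = 553.7 kips.
Block shear: shear path 2×[1.6875+3×4.4375] = 2×15 in, A_gv = 11.25, A_nv = 2×(15 − 3.5×1.3125)×0.375 = 7.8047 in²; tension across gage: (6.125 − 2×1.3125)×0.375 = 1.3125 in². R_n = min(0.6×70×7.8047, 0.6×50×11.25) + 1.0×70×1.3125 = min(327.8, 337.5) + 91.875 = 419.68 kips. φR_n = 0.75 × 419.68 = 314.8 kips.
Tension yield (gross): A_g = 9.6875×0.375 = 3.6328 in². φR_n = 0.90 × 50 × 3.6328 = 163.5 kips.
Governing: min(608.3, 553.7, 314.8, 163.5) = 163.5 kips → gross-section yield.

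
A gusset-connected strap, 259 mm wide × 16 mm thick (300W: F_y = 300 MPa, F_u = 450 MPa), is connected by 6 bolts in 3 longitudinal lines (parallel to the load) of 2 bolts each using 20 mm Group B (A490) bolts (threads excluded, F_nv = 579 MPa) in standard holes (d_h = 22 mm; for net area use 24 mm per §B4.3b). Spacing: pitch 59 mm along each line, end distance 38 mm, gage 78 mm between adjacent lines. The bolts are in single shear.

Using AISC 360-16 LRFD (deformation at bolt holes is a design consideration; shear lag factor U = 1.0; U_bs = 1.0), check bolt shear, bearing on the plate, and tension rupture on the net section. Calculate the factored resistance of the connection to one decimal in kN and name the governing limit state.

Bolt shear: A_b = π(20)²/4 = 314.16 mm². φR_n = 0.75 × 579 × 314.16 × 6 × 1 = 818.5 kN.
Bearing (16 mm plate, F_u = 450 MPa): end bolts L_c = 38 − 22/2 = 27, R_n = min(1.2×27×16×450, 2.4×20×16×450) = 233.28 kN/bolt; interior L_c = 59 − 22 = 37, R_n = 319.68 kN/bolt. φR_n = 0.75 × (3×233.28 + 3×319.68) = 1244.2 kN.
Tension rupture (net): A_n = (259 − 3×24)×16 = 2992 mm² (U = 1.0, A_e = A_n). φR_n = 0.75 × 450 × 2992 = 1009.8 kN.
Governing: min(818.5, 1244.2, 1009.8) = 818.5 kN → bolt shear.

818.5 kN (bolt shear governs)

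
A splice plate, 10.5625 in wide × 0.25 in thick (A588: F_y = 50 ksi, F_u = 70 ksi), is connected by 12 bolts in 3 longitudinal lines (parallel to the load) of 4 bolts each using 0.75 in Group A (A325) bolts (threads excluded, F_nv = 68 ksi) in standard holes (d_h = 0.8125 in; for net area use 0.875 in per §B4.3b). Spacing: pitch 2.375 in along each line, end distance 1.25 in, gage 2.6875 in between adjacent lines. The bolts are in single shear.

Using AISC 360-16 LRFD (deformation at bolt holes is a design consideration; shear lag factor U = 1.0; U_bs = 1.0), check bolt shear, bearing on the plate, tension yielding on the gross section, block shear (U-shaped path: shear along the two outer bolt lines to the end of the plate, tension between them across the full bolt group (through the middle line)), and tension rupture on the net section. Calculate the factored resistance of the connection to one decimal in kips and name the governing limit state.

104.2 kips (net-section rupture governs)

Bolt shear: A_b = π(0.75)²/4 = 0.44179 in². φR_n = 0.75 × 68 × 0.44179 × 12 × 1 = 270.4 kips.
Bearing (0.25 in plate, F_u = 70 ksi): end bolts L_c = 1.25 − 0.8125/2 = 0.84375, R_n = min(1.2×0.84375×0.25×70, 2.4×0.75×0.25×70) = 17.719 kips/bolt; interior L_c = 2.375 − 0.8125 = 1.5625, R_n = 31.5 kips/bolt. φR_n = 0.75 × (3×17.719 + 9×31.5) = 252.5 kips.
Tension yield (gross): A_g = 10.5625×0.25 = 2.6406 in². φR_n = 0.90 × 50 × 2.6406 = 118.8 kips.
Block shear: shear path 2×[1.25+3×2.375] = 2×8.375 in, A_gv = 4.1875, A_nv = 2×(8.375 − 3.5×0.875)×0.25 = 2.6563 in²; tension across gage: (5.375 − 2×0.875)×0.25 = 0.90625 in². R_n = min(0.6×70×2.6563, 0.6×50×4.1875) + 1.0×70×0.90625 = min(111.56, 125.63) + 63.438 = 175 kips. φR_n = 0.75 × 175 = 131.3 kips.
Tension rupture (net): A_n = (10.5625 − 3×0.875)×0.25 = 1.9844 in² (U = 1.0, A_e = A_n). φR_n = 0.75 × 70 × 1.9844 = 104.2 kips.
Governing: min(270.4, 252.5, 118.8, 131.3, 104.2) = 104.2 kips → net-section rupture.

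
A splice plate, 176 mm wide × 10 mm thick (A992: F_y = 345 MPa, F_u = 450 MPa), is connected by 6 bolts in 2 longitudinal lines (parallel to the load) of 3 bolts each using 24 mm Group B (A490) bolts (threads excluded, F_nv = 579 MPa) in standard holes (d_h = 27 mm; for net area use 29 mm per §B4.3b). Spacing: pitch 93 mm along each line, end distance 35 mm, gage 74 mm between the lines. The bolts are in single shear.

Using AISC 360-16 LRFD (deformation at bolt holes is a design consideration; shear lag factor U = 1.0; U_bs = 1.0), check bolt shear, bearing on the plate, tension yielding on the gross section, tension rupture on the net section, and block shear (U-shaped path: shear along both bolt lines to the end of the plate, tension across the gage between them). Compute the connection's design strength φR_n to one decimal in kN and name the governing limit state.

398.3 kN (net-section rupture governs)

Bolt shear: A_b = π(24)²/4 = 452.39 mm². φR_n = 0.75 × 579 × 452.39 × 6 × 1 = 1178.7 kN.
Bearing (10 mm plate, F_u = 450 MPa): end bolts L_c = 35 − 27/2 = 21.5, R_n = min(1.2×21.5×10×450, 2.4×24×10×450) = 116.1 kN/bolt; interior L_c = 93 − 27 = 66, R_n = 259.2 kN/bolt. φR_n = 0.75 × (2×116.1 + 4×259.2) = 951.8 kN.
Tension yield (gross): A_g = 176×10 = 1760 mm². φR_n = 0.90 × 345 × 1760 = 546.5 kN.
Tension rupture (net): A_n = (176 − 2×29)×10 = 1180 mm² (U = 1.0, A_e = A_n). φR_n = 0.75 × 450 × 1180 = 398.3 kN.
Block shear: shear path 2×[35+2×93] = 2×221 mm, A_gv = 4420, A_nv = 2×(221 − 2.5×29)×10 = 2970 mm²; tension across gage: (74 − 1×29)×10 = 450 mm². R_n = min(0.6×450×2970, 0.6×345×4420) + 1.0×450×450 = min(801.9, 914.94) + 202.5 = 1004.4 kN. φR_n = 0.75 × 1004.4 = 753.3 kN.
Governing: min(1178.7, 951.8, 546.5, 398.3, 753.3) = 398.3 kN → net-section rupture.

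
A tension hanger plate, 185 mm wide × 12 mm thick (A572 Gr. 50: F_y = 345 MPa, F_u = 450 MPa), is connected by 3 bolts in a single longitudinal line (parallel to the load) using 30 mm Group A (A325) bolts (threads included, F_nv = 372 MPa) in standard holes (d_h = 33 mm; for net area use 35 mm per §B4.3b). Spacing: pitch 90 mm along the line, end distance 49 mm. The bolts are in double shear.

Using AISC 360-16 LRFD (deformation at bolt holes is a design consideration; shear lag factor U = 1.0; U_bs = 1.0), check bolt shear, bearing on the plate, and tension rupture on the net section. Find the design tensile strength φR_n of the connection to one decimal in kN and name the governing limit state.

607.5 kN (net-section rupture governs)

Bolt shear: A_b = π(30)²/4 = 706.86 mm². φR_n = 0.75 × 372 × 706.86 × 3 × 2 = 1183.3 kN.
Bearing (12 mm plate, F_u = 450 MPa): end bolts L_c = 49 − 33/2 = 32.5, R_n = min(1.2×32.5×12×450, 2.4×30×12×450) = 210.6 kN/bolt; interior L_c = 90 − 33 = 57, R_n = 369.36 kN/bolt. φR_n = 0.75 × (1×210.6 + 2×369.36) = 712.0 kN.
Tension rupture (net): A_n = (185 − 1×35)×12 = 1800 mm² (U = 1.0, A_e = A_n). φR_n = 0.75 × 450 × 1800 = 607.5 kN.
Governing: min(1183.3, 712.0, 607.5) = 607.5 kN → net-section rupture.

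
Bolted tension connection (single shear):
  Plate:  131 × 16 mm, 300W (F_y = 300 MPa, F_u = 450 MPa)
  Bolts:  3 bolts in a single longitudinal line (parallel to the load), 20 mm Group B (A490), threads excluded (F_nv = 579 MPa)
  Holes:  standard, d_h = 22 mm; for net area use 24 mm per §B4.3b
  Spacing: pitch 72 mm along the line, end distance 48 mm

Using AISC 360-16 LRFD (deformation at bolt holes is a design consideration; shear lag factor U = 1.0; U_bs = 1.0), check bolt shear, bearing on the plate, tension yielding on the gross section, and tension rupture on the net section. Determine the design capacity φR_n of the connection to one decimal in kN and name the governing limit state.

409.3 kN (bolt shear governs)

Bolt shear: A_b = π(20)²/4 = 314.16 mm². φR_n = 0.75 × 579 × 314.16 × 3 × 1 = 409.3 kN.
Bearing (16 mm plate, F_u = 450 MPa): end bolts L_c = 48 − 22/2 = 37, R_n = min(1.2×37×16×450, 2.4×20×16×450) = 319.68 kN/bolt; interior L_c = 72 − 22 = 50, R_n = 345.6 kN/bolt. φR_n = 0.75 × (1×319.68 + 2×345.6) = 758.2 kN.
Tension yield (gross): A_g = 131×16 = 2096 mm². φR_n = 0.90 × 300 × 2096 = 565.9 kN.
Tension rupture (net): A_n = (131 − 1×24)×16 = 1712 mm² (U = 1.0, A_e = A_n). φR_n = 0.75 × 450 × 1712 = 577.8 kN.
Governing: min(409.3, 758.2, 565.9, 577.8) = 409.3 kN → bolt shear.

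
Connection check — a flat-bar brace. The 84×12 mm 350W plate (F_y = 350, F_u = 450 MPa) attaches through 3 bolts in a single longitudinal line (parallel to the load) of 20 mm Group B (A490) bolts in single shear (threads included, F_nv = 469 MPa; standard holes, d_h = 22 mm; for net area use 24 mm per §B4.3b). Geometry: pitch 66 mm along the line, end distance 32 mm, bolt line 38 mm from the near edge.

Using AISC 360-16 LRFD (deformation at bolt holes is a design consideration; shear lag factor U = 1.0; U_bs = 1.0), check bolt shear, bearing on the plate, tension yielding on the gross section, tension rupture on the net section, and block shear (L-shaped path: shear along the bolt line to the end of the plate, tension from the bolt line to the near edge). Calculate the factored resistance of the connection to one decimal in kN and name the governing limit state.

243.0 kN (net-section rupture governs)

Bolt shear: A_b = π(20)²/4 = 314.16 mm². φR_n = 0.75 × 469 × 314.16 × 3 × 1 = 331.5 kN.
Bearing (12 mm plate, F_u = 450 MPa): end bolts L_c = 32 − 22/2 = 21, R_n = min(1.2×21×12×450, 2.4×20×12×450) = 136.08 kN/bolt; interior L_c = 66 − 22 = 44, R_n = 259.2 kN/bolt. φR_n = 0.75 × (1×136.08 + 2×259.2) = 490.9 kN.
Tension yield (gross): A_g = 84×12 = 1008 mm². φR_n = 0.90 × 350 × 1008 = 317.5 kN.
Tension rupture (net): A_n = (84 − 1×24)×12 = 720 mm² (U = 1.0, A_e = A_n). φR_n = 0.75 × 450 × 720 = 243.0 kN.
Block shear: shear path 1×[32+2×66] = 1×164 mm, A_gv = 1968, A_nv = 1×(164 − 2.5×24)×12 = 1248 mm²; tension to near edge: (38 − 0.5×24)×12 = 312 mm². R_n = min(0.6×450×1248, 0.6×350×1968) + 1.0×450×312 = min(336.96, 413.28) + 140.4 = 477.36 kN. φR_n = 0.75 × 477.36 = 358.0 kN.
Governing: min(331.5, 490.9, 317.5, 243.0, 358.0) = 243.0 kN → net-section rupture.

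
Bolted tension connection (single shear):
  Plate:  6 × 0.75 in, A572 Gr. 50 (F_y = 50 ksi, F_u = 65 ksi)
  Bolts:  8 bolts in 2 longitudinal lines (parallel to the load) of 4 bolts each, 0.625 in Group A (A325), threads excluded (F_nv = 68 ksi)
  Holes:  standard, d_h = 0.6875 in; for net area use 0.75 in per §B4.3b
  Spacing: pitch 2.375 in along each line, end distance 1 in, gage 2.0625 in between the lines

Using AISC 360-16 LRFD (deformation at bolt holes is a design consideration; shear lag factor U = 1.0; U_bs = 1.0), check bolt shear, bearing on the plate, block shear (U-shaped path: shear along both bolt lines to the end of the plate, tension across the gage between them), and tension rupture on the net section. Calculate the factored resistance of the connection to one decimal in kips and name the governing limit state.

125.2 kips (bolt shear governs)

Bolt shear: A_b = π(0.625)²/4 = 0.3068 in². φR_n = 0.75 × 68 × 0.3068 × 8 × 1 = 125.2 kips.
Bearing (0.75 in plate, F_u = 65 ksi): end bolts L_c = 1 − 0.6875/2 = 0.65625, R_n = min(1.2×0.65625×0.75×65, 2.4×0.625×0.75×65) = 38.391 kips/bolt; interior L_c = 2.375 − 0.6875 = 1.6875, R_n = 73.125 kips/bolt. φR_n = 0.75 × (2×38.391 + 6×73.125) = 386.6 kips.
Block shear: shear path 2×[1+3×2.375] = 2×8.125 in, A_gv = 12.188, A_nv = 2×(8.125 − 3.5×0.75)×0.75 = 8.25 in²; tension across gage: (2.0625 − 1×0.75)×0.75 = 0.98438 in². R_n = min(0.6×65×8.25, 0.6×50×12.188) + 1.0×65×0.98438 = min(321.75, 365.64) + 63.985 = 385.74 kips. φR_n = 0.75 × 385.74 = 289.3 kips.
Tension rupture (net): A_n = (6 − 2×0.75)×0.75 = 3.375 in² (U = 1.0, A_e = A_n). φR_n = 0.75 × 65 × 3.375 = 164.5 kips.
Governing: min(125.2, 386.6, 289.3, 164.5) = 125.2 kips → bolt shear.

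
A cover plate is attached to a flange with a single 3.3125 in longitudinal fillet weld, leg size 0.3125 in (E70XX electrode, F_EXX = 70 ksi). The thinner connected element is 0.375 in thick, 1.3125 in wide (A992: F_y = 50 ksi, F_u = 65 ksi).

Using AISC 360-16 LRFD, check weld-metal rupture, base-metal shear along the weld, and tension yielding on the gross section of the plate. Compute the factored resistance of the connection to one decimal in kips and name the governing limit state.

Weld metal: throat = 0.707×0.3125 = 0.22094 in, L = 3.3125 in. φR_n = 0.75 × 0.6 × 70 × 0.22094 × 3.3125 = 23.1 kips.
Base metal shear (0.375 in plate): yield φR_n = 1.0×0.6×50×0.375×3.3125 = 37.3 kips; rupture φR_n = 0.75×0.6×65×0.375×3.3125 = 36.3 kips; take 36.3 kips (rupture).
Tension yield (gross): A_g = 1.3125×0.375 = 0.49219 in². φR_n = 0.90 × 50 × 0.49219 = 22.1 kips.
Governing: min(23.1, 36.3, 22.1) = 22.1 kips → gross-section yield.

22.1 kips (gross-section yield governs)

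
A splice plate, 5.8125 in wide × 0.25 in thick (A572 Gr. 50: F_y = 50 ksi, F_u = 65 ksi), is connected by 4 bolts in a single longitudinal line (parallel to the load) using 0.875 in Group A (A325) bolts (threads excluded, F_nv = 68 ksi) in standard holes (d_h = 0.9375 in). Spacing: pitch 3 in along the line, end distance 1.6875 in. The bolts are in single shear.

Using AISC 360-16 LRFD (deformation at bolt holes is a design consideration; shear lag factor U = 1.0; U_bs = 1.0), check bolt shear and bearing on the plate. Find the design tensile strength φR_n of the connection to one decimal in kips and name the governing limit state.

Bolt shear: A_b = π(0.875)²/4 = 0.60132 in². φR_n = 0.75 × 68 × 0.60132 × 4 × 1 = 122.7 kips.
Bearing (0.25 in plate, F_u = 65 ksi): end bolts L_c = 1.6875 − 0.9375/2 = 1.21875, R_n = min(1.2×1.21875×0.25×65, 2.4×0.875×0.25×65) = 23.766 kips/bolt; interior L_c = 3 − 0.9375 = 2.0625, R_n = 34.125 kips/bolt. φR_n = 0.75 × (1×23.766 + 3×34.125) = 94.6 kips.
Governing: min(122.7, 94.6) = 94.6 kips → bearing.

94.6 kips (bearing governs)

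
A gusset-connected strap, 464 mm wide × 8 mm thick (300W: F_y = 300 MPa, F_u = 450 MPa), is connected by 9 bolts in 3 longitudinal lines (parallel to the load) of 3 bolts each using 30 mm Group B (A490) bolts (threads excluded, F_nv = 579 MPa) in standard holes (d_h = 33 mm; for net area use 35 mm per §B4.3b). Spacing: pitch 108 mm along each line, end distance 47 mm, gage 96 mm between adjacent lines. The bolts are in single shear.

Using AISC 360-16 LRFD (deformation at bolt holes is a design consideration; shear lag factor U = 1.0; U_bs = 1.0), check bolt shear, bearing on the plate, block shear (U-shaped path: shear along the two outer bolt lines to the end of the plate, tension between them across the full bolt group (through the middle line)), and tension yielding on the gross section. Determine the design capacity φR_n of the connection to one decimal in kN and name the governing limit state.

897.5 kN (block shear governs)

Bolt shear: A_b = π(30)²/4 = 706.86 mm². φR_n = 0.75 × 579 × 706.86 × 9 × 1 = 2762.6 kN.
Bearing (8 mm plate, F_u = 450 MPa): end bolts L_c = 47 − 33/2 = 30.5, R_n = min(1.2×30.5×8×450, 2.4×30×8×450) = 131.76 kN/bolt; interior L_c = 108 − 33 = 75, R_n = 259.2 kN/bolt. φR_n = 0.75 × (3×131.76 + 6×259.2) = 1462.9 kN.
Block shear: shear path 2×[47+2×108] = 2×263 mm, A_gv = 4208, A_nv = 2×(263 − 2.5×35)×8 = 2808 mm²; tension across gage: (192 − 2×35)×8 = 976 mm². R_n = min(0.6×450×2808, 0.6×300×4208) + 1.0×450×976 = min(758.16, 757.44) + 439.2 = 1196.6 kN. φR_n = 0.75 × 1196.6 = 897.5 kN.
Tension yield (gross): A_g = 464×8 = 3712 mm². φR_n = 0.90 × 300 × 3712 = 1002.2 kN.
Governing: min(2762.6, 1462.9, 897.5, 1002.2) = 897.5 kN → block shear.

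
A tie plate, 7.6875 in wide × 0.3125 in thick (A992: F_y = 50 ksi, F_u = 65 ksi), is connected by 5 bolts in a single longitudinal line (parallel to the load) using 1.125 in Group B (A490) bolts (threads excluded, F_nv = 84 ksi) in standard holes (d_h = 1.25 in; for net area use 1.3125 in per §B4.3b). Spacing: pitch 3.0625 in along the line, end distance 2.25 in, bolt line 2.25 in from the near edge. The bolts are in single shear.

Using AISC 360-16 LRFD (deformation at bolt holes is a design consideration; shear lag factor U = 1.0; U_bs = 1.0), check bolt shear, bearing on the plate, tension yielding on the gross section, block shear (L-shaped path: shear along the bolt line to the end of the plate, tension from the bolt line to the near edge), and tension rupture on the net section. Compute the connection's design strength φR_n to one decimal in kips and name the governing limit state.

97.1 kips (net-section rupture governs)

Bolt shear: A_b = π(1.125)²/4 = 0.99402 in². φR_n = 0.75 × 84 × 0.99402 × 5 × 1 = 313.1 kips.
Bearing (0.3125 in plate, F_u = 65 ksi): end bolts L_c = 2.25 − 1.25/2 = 1.625, R_n = min(1.2×1.625×0.3125×65, 2.4×1.125×0.3125×65) = 39.609 kips/bolt; interior L_c = 3.0625 − 1.25 = 1.8125, R_n = 44.18 kips/bolt. φR_n = 0.75 × (1×39.609 + 4×44.18) = 162.2 kips.
Tension yield (gross): A_g = 7.6875×0.3125 = 2.4023 in². φR_n = 0.90 × 50 × 2.4023 = 108.1 kips.
Block shear: shear path 1×[2.25+4×3.0625] = 1×14.5 in, A_gv = 4.5313, A_nv = 1×(14.5 − 4.5×1.3125)×0.3125 = 2.6855 in²; tension to near edge: (2.25 − 0.5×1.3125)×0.3125 = 0.49805 in². R_n = min(0.6×65×2.6855, 0.6×50×4.5313) + 1.0×65×0.49805 = min(104.73, 135.94) + 32.373 = 137.1 kips. φR_n = 0.75 × 137.1 = 102.8 kips.
Tension rupture (net): A_n = (7.6875 − 1×1.3125)×0.3125 = 1.9922 in² (U = 1.0, A_e = A_n). φR_n = 0.75 × 65 × 1.9922 = 97.1 kips.
Governing: min(313.1, 162.2, 108.1, 102.8, 97.1) = 97.1 kips → net-section rupture.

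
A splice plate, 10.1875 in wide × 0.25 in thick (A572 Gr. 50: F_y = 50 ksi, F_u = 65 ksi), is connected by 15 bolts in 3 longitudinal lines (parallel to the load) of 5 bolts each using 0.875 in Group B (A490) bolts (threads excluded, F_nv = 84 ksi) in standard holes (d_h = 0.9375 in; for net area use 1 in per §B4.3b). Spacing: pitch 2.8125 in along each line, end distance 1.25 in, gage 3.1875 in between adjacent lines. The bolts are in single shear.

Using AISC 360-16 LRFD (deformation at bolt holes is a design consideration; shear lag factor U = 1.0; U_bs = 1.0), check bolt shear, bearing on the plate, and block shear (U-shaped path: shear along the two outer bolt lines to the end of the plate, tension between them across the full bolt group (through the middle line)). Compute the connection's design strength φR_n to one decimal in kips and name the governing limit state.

Bolt shear: A_b = π(0.875)²/4 = 0.60132 in². φR_n = 0.75 × 84 × 0.60132 × 15 × 1 = 568.2 kips.
Bearing (0.25 in plate, F_u = 65 ksi): end bolts L_c = 1.25 − 0.9375/2 = 0.78125, R_n = min(1.2×0.78125×0.25×65, 2.4×0.875×0.25×65) = 15.234 kips/bolt; interior L_c = 2.8125 − 0.9375 = 1.875, R_n = 34.125 kips/bolt. φR_n = 0.75 × (3×15.234 + 12×34.125) = 341.4 kips.
Block shear: shear path 2×[1.25+4×2.8125] = 2×12.5 in, A_gv = 6.25, A_nv = 2×(12.5 − 4.5×1)×0.25 = 4 in²; tension across gage: (6.375 − 2×1)×0.25 = 1.0938 in². R_n = min(0.6×65×4, 0.6×50×6.25) + 1.0×65×1.0938 = min(156, 187.5) + 71.097 = 227.1 kips. φR_n = 0.75 × 227.1 = 170.3 kips.
Governing: min(568.2, 341.4, 170.3) = 170.3 kips → block shear.

170.3 kips (block shear governs)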